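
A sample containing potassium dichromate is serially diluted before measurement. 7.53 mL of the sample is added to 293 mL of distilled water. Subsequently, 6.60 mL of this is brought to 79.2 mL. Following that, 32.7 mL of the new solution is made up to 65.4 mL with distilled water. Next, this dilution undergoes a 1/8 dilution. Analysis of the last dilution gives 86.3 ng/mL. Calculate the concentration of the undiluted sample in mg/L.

661 mg/L

Overall dilution factor = 39.91 × 12 × 2 × 8 = 7663.
Original = 86.3 ng/mL × 7663 = 6.61 × 10⁵ ng/mL = 661 mg/L.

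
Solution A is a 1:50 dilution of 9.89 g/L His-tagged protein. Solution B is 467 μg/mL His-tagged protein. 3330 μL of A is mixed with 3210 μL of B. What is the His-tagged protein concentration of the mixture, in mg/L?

C_A = 9.89 g/L / 50 = 0.198 g/L.
C_B = 467 μg/mL = 0.467 g/L.
C_mix = (C_A·V_A + C_B·V_B)/(V_A + V_B) = (0.198×3330 + 0.467×3210) / 6540 = 0.330 g/L = 330 mg/L.

330 mg/L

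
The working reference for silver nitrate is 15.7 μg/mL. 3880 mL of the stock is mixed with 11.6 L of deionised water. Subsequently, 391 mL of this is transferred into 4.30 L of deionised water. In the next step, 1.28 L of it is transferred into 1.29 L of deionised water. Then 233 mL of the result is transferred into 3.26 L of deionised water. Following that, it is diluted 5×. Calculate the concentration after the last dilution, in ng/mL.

2.18 ng/mL

Overall dilution factor = 3.990 × 12.00 × 2.008 × 14.99 × 5 = 7204.
15.7 μg/mL / 7204 = 2.18 × 10⁻³ μg/mL = 2.18 ng/mL.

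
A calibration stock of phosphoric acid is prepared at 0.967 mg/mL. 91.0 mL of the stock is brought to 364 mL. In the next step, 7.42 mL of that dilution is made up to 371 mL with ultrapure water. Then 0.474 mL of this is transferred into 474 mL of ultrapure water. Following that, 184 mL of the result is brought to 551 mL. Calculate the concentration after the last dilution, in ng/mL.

1.61 ng/mL

Overall dilution factor = 4 × 50 × 1001 × 2.995 = 6.00 × 10⁵.
0.967 mg/mL / 6.00 × 10⁵ = 1.61 × 10⁻⁶ mg/mL = 1.61 ng/mL.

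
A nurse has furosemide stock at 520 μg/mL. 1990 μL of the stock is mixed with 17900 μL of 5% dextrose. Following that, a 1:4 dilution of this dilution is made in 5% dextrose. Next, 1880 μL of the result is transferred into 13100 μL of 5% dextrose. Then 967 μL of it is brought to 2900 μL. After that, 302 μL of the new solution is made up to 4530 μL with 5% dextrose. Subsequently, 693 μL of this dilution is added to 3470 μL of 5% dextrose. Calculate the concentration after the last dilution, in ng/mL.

6.04 ng/mL

Overall dilution factor = 9.995 × 4 × 7.968 × 2.999 × 15 × 6.007 = 8.61 × 10⁴.
520 μg/mL / 8.61 × 10⁴ = 6.04 × 10⁻³ μg/mL = 6.04 ng/mL.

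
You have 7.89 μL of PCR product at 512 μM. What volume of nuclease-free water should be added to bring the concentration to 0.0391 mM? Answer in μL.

0.0391 mM = 39.1 μM.
V₂ = C₁V₁/C₂ = 512 × 7.89 / 39.1 = 103 μL.
Diluent to add = V₂ − V₁ = 103 − 7.89 = 95.4 μL.

95.4 μL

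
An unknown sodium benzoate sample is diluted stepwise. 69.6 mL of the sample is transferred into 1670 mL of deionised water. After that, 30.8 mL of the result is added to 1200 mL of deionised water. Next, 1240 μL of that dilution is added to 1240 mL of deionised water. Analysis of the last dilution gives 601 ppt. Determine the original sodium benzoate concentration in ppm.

601 ppm

Overall dilution factor = 24.99 × 39.96 × 1001 = 10.00 × 10⁵.
Original = 601 ppt × 10.00 × 10⁵ = 6.01 × 10⁸ ppt = 601 ppm.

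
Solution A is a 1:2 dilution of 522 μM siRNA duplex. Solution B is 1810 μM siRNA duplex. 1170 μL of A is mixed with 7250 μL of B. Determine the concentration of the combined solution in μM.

C_A = 522 μM / 2 = 261 μM.
C_mix = (C_A·V_A + C_B·V_B)/(V_A + V_B) = (261×1170 + 1810×7250) / 8420 = 1595 μM.

1590 μM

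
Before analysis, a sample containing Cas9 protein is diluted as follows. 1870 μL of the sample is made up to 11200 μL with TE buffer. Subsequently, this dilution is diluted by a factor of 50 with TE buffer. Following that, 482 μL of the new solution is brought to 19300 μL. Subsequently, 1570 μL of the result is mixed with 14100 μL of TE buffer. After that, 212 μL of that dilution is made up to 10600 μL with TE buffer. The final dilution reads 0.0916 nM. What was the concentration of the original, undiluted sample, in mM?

0.548 mM

Overall dilution factor = 5.989 × 50 × 40.04 × 9.981 × 50 = 5.98 × 10⁶.
Original = 0.0916 nM × 5.98 × 10⁶ = 5.48 × 10⁵ nM = 0.548 mM.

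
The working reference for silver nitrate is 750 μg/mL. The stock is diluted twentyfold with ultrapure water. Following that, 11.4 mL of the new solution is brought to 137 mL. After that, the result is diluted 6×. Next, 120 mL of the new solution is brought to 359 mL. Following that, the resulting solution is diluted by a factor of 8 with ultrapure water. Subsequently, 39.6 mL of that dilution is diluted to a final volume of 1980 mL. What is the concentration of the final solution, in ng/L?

Overall dilution factor = 20 × 12.02 × 6 × 2.992 × 8 × 50 = 1.73 × 10⁶.
750 μg/mL / 1.73 × 10⁶ = 4.35 × 10⁻⁴ μg/mL = 435 ng/L.

435 ng/L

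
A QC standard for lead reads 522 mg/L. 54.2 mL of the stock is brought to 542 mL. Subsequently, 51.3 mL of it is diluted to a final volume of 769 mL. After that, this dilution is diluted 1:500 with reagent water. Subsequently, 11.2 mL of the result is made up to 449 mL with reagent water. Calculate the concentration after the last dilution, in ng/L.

174 ng/L

Overall dilution factor = 10 × 14.99 × 500 × 40.09 = 3.00 × 10⁶.
522 mg/L / 3.00 × 10⁶ = 1.74 × 10⁻⁴ mg/L = 174 ng/L.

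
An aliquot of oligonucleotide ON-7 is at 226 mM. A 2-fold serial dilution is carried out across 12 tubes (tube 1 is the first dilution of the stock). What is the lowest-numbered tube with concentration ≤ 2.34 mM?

Tube n has concentration 226 mM / 2ⁿ.
Need 2ⁿ ≥ 226 mM / 2.34 mM = 96.6, so n ≥ 6.59.
First such tube: n = 7.

tube 7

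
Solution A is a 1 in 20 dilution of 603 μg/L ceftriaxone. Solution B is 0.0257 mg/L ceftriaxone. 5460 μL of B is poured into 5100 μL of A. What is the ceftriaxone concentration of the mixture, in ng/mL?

27.8 ng/mL

C_A = 603 μg/L / 20 = 30.2 μg/L.
C_B = 0.0257 mg/L = 25.7 μg/L.
C_mix = (C_A·V_A + C_B·V_B)/(V_A + V_B) = (30.2×5100 + 25.7×5460) / 10560 = 27.8 μg/L = 27.8 ng/mL.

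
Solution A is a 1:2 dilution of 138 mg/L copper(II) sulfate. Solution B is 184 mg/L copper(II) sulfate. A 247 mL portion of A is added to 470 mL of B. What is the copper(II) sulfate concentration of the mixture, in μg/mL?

C_A = 138 mg/L / 2 = 69.0 mg/L.
C_mix = (C_A·V_A + C_B·V_B)/(V_A + V_B) = (69.0×247 + 184×470) / 717.0 = 144 mg/L = 144 μg/mL.

144 μg/mL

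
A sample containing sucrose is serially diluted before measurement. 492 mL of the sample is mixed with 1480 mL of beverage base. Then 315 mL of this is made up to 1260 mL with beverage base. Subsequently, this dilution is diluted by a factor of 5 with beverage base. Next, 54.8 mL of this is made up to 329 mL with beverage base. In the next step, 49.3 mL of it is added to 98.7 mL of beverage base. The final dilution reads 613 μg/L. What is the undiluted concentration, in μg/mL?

886 μg/mL

Overall dilution factor = 4.008 × 4 × 5 × 6.004 × 3.002 = 1445.
Original = 613 μg/L × 1445 = 8.86 × 10⁵ μg/L = 886 μg/mL.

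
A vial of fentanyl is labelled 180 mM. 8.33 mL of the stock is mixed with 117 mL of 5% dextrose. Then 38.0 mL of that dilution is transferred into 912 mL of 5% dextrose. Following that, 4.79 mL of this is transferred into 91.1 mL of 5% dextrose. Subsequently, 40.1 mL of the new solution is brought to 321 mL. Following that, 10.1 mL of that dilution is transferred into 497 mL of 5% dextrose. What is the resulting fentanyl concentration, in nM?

Overall dilution factor = 15.05 × 25 × 20.02 × 8.005 × 50.21 = 3.03 × 10⁶.
180 mM / 3.03 × 10⁶ = 5.95 × 10⁻⁵ mM = 59.5 nM.

59.5 nM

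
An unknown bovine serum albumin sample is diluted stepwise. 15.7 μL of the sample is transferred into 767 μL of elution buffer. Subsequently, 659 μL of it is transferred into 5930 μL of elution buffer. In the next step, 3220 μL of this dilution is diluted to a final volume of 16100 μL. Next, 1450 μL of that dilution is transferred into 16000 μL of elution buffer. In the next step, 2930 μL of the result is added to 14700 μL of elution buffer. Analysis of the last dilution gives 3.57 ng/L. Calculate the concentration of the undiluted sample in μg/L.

Overall dilution factor = 49.85 × 9.998 × 5 × 12.03 × 6.017 = 1.80 × 10⁵.
Original = 3.57 ng/L × 1.80 × 10⁵ = 6.44 × 10⁵ ng/L = 644 μg/L.

644 μg/L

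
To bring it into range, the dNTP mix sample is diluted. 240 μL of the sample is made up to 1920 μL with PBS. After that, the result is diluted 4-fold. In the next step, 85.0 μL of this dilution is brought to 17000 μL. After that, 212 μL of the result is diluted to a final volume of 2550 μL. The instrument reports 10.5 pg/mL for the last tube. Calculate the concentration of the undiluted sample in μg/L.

808 μg/L

Overall dilution factor = 8 × 4 × 200 × 12.03 = 7.70 × 10⁴.
Original = 10.5 pg/mL × 7.70 × 10⁴ = 8.08 × 10⁵ pg/mL = 808 μg/L.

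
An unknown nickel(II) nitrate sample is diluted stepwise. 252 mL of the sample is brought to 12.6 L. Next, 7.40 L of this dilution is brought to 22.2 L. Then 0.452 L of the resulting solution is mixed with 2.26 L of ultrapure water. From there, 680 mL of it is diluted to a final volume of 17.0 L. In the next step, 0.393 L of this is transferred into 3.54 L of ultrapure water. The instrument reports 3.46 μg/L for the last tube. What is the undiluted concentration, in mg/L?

779 mg/L

Overall dilution factor = 50 × 3 × 6 × 25 × 10.01 = 2.25 × 10⁵.
Original = 3.46 μg/L × 2.25 × 10⁵ = 7.79 × 10⁵ μg/L = 779 mg/L.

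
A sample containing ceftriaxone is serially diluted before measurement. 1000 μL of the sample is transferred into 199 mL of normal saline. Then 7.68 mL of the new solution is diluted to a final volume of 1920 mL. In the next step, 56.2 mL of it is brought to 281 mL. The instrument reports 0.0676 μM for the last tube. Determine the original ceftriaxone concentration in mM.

Overall dilution factor = 200 × 250 × 5 = 2.50 × 10⁵.
Original = 0.0676 μM × 2.50 × 10⁵ = 1.69 × 10⁴ μM = 16.9 mM.

16.9 mM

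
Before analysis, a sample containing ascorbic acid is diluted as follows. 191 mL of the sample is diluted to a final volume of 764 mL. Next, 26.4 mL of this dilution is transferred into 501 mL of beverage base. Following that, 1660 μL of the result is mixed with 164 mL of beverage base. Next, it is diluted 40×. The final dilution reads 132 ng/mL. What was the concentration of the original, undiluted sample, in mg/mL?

Overall dilution factor = 4 × 19.98 × 99.80 × 40 = 3.19 × 10⁵.
Original = 132 ng/mL × 3.19 × 10⁵ = 4.21 × 10⁷ ng/mL = 42.1 mg/mL.

42.1 mg/mL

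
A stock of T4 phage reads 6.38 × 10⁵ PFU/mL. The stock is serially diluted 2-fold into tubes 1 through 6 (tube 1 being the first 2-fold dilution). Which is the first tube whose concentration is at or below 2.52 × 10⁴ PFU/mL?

tube 5

Tube n has concentration 6.38 × 10⁵ PFU/mL / 2ⁿ.
Need 2ⁿ ≥ 6.38 × 10⁵ PFU/mL / 2.52 × 10⁴ PFU/mL = 25.3, so n ≥ 4.66.
First such tube: n = 5.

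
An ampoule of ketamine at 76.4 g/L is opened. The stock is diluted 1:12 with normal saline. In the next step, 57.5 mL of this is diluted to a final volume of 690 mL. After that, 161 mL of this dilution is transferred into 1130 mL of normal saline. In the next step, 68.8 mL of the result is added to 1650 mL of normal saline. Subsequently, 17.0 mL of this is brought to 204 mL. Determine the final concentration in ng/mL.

221 ng/mL

Overall dilution factor = 12 × 12 × 8.019 × 24.98 × 12 = 3.46 × 10⁵.
76.4 g/L / 3.46 × 10⁵ = 2.21 × 10⁻⁴ g/L = 221 ng/mL.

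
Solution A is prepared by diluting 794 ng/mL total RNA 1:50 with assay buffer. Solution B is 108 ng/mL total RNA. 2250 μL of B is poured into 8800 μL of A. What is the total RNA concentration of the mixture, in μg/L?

34.6 μg/L

C_A = 794 ng/mL / 50 = 15.9 ng/mL.
C_mix = (C_A·V_A + C_B·V_B)/(V_A + V_B) = (15.9×8800 + 108×2250) / 11050 = 34.6 ng/mL = 34.6 μg/L.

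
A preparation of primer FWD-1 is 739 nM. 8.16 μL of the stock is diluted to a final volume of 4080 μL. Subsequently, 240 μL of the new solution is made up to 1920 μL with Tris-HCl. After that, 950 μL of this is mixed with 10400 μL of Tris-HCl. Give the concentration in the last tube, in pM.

Overall dilution factor = 500 × 8 × 11.95 = 4.78 × 10⁴.
739 nM / 4.78 × 10⁴ = 0.0155 nM = 15.5 pM.

15.5 pM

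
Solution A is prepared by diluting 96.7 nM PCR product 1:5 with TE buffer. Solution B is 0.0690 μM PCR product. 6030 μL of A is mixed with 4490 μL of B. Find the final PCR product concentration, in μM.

0.0405 μM

C_A = 96.7 nM / 5 = 19.3 nM.
C_B = 0.0690 μM = 69.0 nM.
C_mix = (C_A·V_A + C_B·V_B)/(V_A + V_B) = (19.3×6030 + 69.0×4490) / 10520 = 40.5 nM = 0.0405 μM.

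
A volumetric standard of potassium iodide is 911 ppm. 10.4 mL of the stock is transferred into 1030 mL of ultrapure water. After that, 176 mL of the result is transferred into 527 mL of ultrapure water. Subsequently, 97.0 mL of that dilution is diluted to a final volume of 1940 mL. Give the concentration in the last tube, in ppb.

Overall dilution factor = 100.0 × 3.994 × 20 = 7992.
911 ppm / 7992 = 0.114 ppm = 114 ppb.

114 ppb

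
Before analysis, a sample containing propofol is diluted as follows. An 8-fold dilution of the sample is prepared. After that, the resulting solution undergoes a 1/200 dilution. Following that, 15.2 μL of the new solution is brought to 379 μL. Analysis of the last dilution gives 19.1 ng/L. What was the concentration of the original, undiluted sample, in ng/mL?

Overall dilution factor = 8 × 200 × 24.93 = 3.99 × 10⁴.
Original = 19.1 ng/L × 3.99 × 10⁴ = 7.62 × 10⁵ ng/L = 762 ng/mL.

762 ng/mL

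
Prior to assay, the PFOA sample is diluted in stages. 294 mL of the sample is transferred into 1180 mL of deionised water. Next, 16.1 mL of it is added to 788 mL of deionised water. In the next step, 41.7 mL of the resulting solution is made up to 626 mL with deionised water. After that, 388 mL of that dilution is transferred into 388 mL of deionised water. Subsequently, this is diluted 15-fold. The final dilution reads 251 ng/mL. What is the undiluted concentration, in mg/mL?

28.3 mg/mL

Overall dilution factor = 5.014 × 49.94 × 15.01 × 2 × 15 = 1.13 × 10⁵.
Original = 251 ng/mL × 1.13 × 10⁵ = 2.83 × 10⁷ ng/mL = 28.3 mg/mL.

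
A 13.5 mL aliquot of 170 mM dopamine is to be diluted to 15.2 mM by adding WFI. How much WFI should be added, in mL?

137 mL

V₂ = C₁V₁/C₂ = 170 × 13.5 / 15.2 = 151 mL.
Diluent to add = V₂ − V₁ = 151 − 13.5 = 137 mL.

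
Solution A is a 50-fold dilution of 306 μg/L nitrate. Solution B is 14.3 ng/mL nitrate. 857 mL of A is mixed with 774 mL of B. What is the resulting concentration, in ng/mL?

10.0 ng/mL

C_A = 306 μg/L / 50 = 6.12 μg/L.
C_B = 14.3 ng/mL = 14.3 μg/L.
C_mix = (C_A·V_A + C_B·V_B)/(V_A + V_B) = (6.12×857 + 14.3×774) / 1631 = 10.0 μg/L = 10.0 ng/mL.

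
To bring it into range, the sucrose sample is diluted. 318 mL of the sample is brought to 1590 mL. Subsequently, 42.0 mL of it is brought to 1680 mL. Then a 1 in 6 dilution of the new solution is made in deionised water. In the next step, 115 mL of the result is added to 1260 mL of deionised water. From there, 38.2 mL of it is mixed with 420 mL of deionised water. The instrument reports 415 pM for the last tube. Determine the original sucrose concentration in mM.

0.0714 mM

Overall dilution factor = 5 × 40 × 6 × 11.96 × 11.99 = 1.72 × 10⁵.
Original = 415 pM × 1.72 × 10⁵ = 7.14 × 10⁷ pM = 0.0714 mM.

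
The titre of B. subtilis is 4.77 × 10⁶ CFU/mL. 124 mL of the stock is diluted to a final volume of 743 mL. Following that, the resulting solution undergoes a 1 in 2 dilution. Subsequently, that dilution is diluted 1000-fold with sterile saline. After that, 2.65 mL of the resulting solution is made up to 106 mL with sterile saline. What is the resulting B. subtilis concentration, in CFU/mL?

Overall dilution factor = 5.992 × 2 × 1000 × 40 = 4.79 × 10⁵.
4.77 × 10⁶ CFU/mL / 4.79 × 10⁵ = 9.95 CFU/mL.

9.95 CFU/mL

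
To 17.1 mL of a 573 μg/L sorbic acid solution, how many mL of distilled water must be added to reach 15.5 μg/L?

V₂ = C₁V₁/C₂ = 573 × 17.1 / 15.5 = 632 mL.
Diluent to add = V₂ − V₁ = 632 − 17.1 = 615 mL.

615 mL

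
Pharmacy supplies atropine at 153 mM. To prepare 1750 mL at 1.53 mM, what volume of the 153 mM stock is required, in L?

0.0175 L

V₁ = C₂V₂/C₁ = 1.53 × 1750 / 153 = 17.5 mL = 0.0175 L.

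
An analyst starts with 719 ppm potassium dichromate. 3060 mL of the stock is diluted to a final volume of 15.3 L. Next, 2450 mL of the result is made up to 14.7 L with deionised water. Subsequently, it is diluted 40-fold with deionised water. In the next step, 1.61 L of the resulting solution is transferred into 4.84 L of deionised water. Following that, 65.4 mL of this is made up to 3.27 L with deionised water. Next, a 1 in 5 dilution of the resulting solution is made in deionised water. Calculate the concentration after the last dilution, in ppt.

Overall dilution factor = 5 × 6 × 40 × 4.006 × 50 × 5 = 1.20 × 10⁶.
719 ppm / 1.20 × 10⁶ = 5.98 × 10⁻⁴ ppm = 598 ppt.

598 ppt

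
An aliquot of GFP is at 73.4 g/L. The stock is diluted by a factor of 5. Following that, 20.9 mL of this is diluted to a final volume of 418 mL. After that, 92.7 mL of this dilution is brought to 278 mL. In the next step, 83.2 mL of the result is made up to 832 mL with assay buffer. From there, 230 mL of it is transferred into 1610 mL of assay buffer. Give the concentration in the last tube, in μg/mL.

3.06 μg/mL

Overall dilution factor = 5 × 20 × 2.999 × 10 × 8 = 2.40 × 10⁴.
73.4 g/L / 2.40 × 10⁴ = 3.06 × 10⁻³ g/L = 3.06 μg/mL.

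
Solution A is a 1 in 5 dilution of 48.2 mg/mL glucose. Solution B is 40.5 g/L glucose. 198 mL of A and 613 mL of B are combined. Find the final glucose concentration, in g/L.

33.0 g/L

C_A = 48.2 mg/mL / 5 = 9.64 mg/mL.
C_B = 40.5 g/L = 40.5 mg/mL.
C_mix = (C_A·V_A + C_B·V_B)/(V_A + V_B) = (9.64×198 + 40.5×613) / 811.0 = 33.0 mg/mL = 33.0 g/L.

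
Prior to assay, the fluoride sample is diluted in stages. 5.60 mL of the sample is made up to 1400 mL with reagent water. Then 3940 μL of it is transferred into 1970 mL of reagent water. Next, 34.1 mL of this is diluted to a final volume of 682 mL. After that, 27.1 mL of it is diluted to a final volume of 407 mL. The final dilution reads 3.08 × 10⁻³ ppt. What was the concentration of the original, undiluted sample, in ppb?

116 ppb

Overall dilution factor = 250 × 501 × 20 × 15.02 = 3.76 × 10⁷.
Original = 3.08 × 10⁻³ ppt × 3.76 × 10⁷ = 1.16 × 10⁵ ppt = 116 ppb.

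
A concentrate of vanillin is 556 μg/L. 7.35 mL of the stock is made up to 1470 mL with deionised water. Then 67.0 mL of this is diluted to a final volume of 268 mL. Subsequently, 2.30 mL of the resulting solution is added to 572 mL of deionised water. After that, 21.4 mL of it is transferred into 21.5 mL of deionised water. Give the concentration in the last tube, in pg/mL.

1.39 pg/mL

Overall dilution factor = 200 × 4 × 249.7 × 2.005 = 4.00 × 10⁵.
556 μg/L / 4.00 × 10⁵ = 1.39 × 10⁻³ μg/L = 1.39 pg/mL.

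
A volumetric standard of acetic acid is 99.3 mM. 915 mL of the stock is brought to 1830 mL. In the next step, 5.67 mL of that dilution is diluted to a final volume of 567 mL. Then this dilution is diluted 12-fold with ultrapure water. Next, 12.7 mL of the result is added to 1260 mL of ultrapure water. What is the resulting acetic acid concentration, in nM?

413 nM

Overall dilution factor = 2 × 100 × 12 × 100.2 = 2.41 × 10⁵.
99.3 mM / 2.41 × 10⁵ = 4.13 × 10⁻⁴ mM = 413 nM.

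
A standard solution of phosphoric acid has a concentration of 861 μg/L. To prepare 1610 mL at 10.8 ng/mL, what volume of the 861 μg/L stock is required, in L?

0.0202 L

10.8 ng/mL = 10.8 μg/L.
V₁ = C₂V₂/C₁ = 10.8 × 1610 / 861 = 20.2 mL = 0.0202 L.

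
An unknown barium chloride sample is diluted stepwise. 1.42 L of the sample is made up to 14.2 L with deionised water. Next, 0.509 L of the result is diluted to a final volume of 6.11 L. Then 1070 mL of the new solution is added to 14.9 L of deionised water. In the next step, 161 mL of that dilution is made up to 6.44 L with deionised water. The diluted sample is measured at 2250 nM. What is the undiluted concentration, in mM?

161 mM

Overall dilution factor = 10 × 12.00 × 14.93 × 40 = 7.17 × 10⁴.
Original = 2250 nM × 7.17 × 10⁴ = 1.61 × 10⁸ nM = 161 mM.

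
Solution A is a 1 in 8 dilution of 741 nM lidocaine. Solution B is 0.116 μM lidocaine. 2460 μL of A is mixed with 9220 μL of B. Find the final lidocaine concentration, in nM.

C_A = 741 nM / 8 = 92.6 nM.
C_B = 0.116 μM = 116 nM.
C_mix = (C_A·V_A + C_B·V_B)/(V_A + V_B) = (92.6×2460 + 116×9220) / 11680 = 111 nM.

111 nM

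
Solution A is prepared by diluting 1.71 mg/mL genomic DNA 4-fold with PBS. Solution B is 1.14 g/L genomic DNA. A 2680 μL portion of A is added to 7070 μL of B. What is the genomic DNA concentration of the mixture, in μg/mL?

C_A = 1.71 mg/mL / 4 = 0.427 mg/mL.
C_B = 1.14 g/L = 1.14 mg/mL.
C_mix = (C_A·V_A + C_B·V_B)/(V_A + V_B) = (0.427×2680 + 1.14×7070) / 9750 = 0.944 mg/mL = 944 μg/mL.

944 μg/mL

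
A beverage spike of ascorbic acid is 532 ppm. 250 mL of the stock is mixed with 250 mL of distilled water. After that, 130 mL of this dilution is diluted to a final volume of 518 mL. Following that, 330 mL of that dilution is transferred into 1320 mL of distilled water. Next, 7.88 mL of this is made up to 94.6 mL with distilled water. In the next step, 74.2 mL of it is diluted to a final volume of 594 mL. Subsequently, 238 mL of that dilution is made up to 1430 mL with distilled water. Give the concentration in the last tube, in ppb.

Overall dilution factor = 2 × 3.985 × 5 × 12.01 × 8.005 × 6.008 = 2.30 × 10⁴.
532 ppm / 2.30 × 10⁴ = 0.0231 ppm = 23.1 ppb.

23.1 ppb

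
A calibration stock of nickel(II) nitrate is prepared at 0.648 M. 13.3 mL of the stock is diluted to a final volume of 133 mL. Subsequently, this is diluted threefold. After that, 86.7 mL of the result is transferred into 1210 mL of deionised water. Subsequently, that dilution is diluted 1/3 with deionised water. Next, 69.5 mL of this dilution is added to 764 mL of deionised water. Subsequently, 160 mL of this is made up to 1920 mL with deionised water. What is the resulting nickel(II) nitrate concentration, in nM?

Overall dilution factor = 10 × 3 × 14.96 × 3 × 11.99 × 12 = 1.94 × 10⁵.
0.648 M / 1.94 × 10⁵ = 3.35 × 10⁻⁶ M = 3350 nM.

3350 nM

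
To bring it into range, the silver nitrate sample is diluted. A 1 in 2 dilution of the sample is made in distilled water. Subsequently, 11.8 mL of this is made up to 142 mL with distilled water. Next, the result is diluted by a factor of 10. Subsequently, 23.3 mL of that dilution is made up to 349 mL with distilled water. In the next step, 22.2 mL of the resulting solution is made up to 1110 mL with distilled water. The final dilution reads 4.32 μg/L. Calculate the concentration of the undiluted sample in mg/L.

Overall dilution factor = 2 × 12.03 × 10 × 14.98 × 50 = 1.80 × 10⁵.
Original = 4.32 μg/L × 1.80 × 10⁵ = 7.79 × 10⁵ μg/L = 779 mg/L.

779 mg/L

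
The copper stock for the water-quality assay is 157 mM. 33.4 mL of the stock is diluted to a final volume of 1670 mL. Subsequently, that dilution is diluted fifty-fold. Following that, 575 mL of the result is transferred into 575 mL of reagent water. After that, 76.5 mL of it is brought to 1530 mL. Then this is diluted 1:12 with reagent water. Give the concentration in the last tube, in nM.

Overall dilution factor = 50 × 50 × 2 × 20 × 12 = 1.20 × 10⁶.
157 mM / 1.20 × 10⁶ = 1.31 × 10⁻⁴ mM = 131 nM.

131 nM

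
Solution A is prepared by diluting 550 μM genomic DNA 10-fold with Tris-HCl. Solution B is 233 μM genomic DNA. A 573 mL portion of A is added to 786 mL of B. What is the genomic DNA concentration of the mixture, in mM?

0.158 mM

C_A = 550 μM / 10 = 55.0 μM.
C_mix = (C_A·V_A + C_B·V_B)/(V_A + V_B) = (55.0×573 + 233×786) / 1359 = 158 μM = 0.158 mM.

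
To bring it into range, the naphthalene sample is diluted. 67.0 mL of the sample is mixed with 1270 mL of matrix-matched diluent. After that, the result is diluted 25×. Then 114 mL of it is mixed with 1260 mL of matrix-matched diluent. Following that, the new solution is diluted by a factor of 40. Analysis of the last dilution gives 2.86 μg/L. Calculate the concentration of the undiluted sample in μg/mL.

688 μg/mL

Overall dilution factor = 19.96 × 25 × 12.05 × 40 = 2.41 × 10⁵.
Original = 2.86 μg/L × 2.41 × 10⁵ = 6.88 × 10⁵ μg/L = 688 μg/mL.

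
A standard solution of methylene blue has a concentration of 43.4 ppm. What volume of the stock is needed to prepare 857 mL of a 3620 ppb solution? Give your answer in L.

3620 ppb = 3.62 ppm.
V₁ = C₂V₂/C₁ = 3.62 × 857 / 43.4 = 71.5 mL = 0.0715 L.

0.0715 L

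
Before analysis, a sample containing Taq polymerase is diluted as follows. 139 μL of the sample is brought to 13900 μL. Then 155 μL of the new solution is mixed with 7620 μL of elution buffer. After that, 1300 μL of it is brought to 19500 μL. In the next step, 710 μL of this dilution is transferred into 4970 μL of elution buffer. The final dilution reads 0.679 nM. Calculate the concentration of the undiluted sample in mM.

Overall dilution factor = 100 × 50.16 × 15 × 8 = 6.02 × 10⁵.
Original = 0.679 nM × 6.02 × 10⁵ = 4.09 × 10⁵ nM = 0.409 mM.

0.409 mM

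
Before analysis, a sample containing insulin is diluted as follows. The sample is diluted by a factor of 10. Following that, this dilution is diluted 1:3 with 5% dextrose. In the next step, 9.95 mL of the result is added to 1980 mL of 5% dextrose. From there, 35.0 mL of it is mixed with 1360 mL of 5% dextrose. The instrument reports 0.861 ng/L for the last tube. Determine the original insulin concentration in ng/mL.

Overall dilution factor = 10 × 3 × 200.0 × 39.86 = 2.39 × 10⁵.
Original = 0.861 ng/L × 2.39 × 10⁵ = 2.06 × 10⁵ ng/L = 206 ng/mL.

206 ng/mL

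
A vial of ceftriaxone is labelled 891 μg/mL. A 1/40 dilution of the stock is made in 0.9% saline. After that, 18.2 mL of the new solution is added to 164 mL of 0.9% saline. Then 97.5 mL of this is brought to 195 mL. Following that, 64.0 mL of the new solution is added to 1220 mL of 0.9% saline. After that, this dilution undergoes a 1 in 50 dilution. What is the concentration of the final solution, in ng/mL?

1.11 ng/mL

Overall dilution factor = 40 × 10.01 × 2 × 20.06 × 50 = 8.03 × 10⁵.
891 μg/mL / 8.03 × 10⁵ = 1.11 × 10⁻³ μg/mL = 1.11 ng/mL.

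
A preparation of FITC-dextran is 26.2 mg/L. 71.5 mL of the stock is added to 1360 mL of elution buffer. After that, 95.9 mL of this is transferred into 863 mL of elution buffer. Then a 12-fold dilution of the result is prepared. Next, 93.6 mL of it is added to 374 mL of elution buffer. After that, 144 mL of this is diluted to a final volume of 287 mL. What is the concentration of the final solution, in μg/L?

Overall dilution factor = 20.02 × 9.999 × 12 × 4.996 × 1.993 = 2.39 × 10⁴.
26.2 mg/L / 2.39 × 10⁴ = 1.10 × 10⁻³ mg/L = 1.10 μg/L.

1.10 μg/L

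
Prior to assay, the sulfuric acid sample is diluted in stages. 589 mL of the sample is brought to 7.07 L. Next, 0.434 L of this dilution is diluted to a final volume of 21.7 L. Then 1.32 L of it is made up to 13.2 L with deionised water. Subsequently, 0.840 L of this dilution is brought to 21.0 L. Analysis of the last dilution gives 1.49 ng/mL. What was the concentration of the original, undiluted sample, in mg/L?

Overall dilution factor = 12.00 × 50 × 10 × 25 = 1.50 × 10⁵.
Original = 1.49 ng/mL × 1.50 × 10⁵ = 2.24 × 10⁵ ng/mL = 224 mg/L.

224 mg/L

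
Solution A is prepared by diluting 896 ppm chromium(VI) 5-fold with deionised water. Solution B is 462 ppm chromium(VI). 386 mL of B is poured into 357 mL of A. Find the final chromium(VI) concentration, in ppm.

C_A = 896 ppm / 5 = 179 ppm.
C_mix = (C_A·V_A + C_B·V_B)/(V_A + V_B) = (179×357 + 462×386) / 743.0 = 326 ppm.

326 ppm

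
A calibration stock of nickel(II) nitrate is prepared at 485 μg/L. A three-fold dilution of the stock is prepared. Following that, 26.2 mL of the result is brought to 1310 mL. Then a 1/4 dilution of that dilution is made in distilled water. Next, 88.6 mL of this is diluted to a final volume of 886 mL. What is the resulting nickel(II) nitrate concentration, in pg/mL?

80.8 pg/mL

Overall dilution factor = 3 × 50 × 4 × 10 = 6000.
485 μg/L / 6000 = 0.0808 μg/L = 80.8 pg/mL.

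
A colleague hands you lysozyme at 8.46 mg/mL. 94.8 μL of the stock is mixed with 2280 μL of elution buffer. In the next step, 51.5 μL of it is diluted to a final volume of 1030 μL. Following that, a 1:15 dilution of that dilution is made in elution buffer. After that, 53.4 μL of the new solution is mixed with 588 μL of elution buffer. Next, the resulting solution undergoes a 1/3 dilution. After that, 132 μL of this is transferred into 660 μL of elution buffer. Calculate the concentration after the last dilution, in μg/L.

5.21 μg/L

Overall dilution factor = 25.05 × 20 × 15 × 12.01 × 3 × 6 = 1.62 × 10⁶.
8.46 mg/mL / 1.62 × 10⁶ = 5.21 × 10⁻⁶ mg/mL = 5.21 μg/L.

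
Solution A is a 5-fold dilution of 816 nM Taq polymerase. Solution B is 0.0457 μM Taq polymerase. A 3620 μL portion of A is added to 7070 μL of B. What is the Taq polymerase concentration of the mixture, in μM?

C_A = 816 nM / 5 = 163 nM.
C_B = 0.0457 μM = 45.7 nM.
C_mix = (C_A·V_A + C_B·V_B)/(V_A + V_B) = (163×3620 + 45.7×7070) / 10690 = 85.5 nM = 0.0855 μM.

0.0855 μM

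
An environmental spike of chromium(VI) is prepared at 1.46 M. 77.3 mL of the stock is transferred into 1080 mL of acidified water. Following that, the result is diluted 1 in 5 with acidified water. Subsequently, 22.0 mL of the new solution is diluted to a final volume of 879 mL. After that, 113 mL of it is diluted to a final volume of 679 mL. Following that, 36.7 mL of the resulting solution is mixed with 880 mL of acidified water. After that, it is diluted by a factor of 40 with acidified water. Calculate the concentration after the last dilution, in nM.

81.3 nM

Overall dilution factor = 14.97 × 5 × 39.95 × 6.009 × 24.98 × 40 = 1.80 × 10⁷.
1.46 M / 1.80 × 10⁷ = 8.13 × 10⁻⁸ M = 81.3 nM.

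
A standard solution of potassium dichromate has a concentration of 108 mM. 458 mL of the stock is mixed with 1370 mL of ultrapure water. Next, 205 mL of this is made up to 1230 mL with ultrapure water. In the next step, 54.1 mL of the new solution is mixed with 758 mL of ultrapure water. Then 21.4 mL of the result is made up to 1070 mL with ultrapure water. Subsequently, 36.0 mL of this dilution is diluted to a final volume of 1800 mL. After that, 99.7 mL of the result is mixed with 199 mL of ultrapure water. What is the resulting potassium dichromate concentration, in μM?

Overall dilution factor = 3.991 × 6 × 15.01 × 50 × 50 × 2.996 = 2.69 × 10⁶.
108 mM / 2.69 × 10⁶ = 4.01 × 10⁻⁵ mM = 0.0401 μM.

0.0401 μM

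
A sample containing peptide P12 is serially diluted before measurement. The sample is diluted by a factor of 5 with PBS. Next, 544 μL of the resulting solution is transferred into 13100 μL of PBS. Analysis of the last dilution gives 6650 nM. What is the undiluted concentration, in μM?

Overall dilution factor = 5 × 25.08 = 125.
Original = 6650 nM × 125 = 8.34 × 10⁵ nM = 834 μM.

834 μM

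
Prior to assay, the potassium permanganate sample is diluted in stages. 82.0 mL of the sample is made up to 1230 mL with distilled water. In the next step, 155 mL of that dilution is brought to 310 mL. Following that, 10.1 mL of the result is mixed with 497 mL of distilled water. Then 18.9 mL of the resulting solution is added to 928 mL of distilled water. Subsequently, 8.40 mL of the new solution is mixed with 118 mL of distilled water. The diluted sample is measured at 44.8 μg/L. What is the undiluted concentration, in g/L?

50.9 g/L

Overall dilution factor = 15 × 2 × 50.21 × 50.10 × 15.05 = 1.14 × 10⁶.
Original = 44.8 μg/L × 1.14 × 10⁶ = 5.09 × 10⁷ μg/L = 50.9 g/L.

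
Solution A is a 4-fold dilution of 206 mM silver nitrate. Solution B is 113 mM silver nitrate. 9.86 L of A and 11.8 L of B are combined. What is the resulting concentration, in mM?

C_A = 206 mM / 4 = 51.5 mM.
C_mix = (C_A·V_A + C_B·V_B)/(V_A + V_B) = (51.5×9.86 + 113×11.8) / 21.66 = 85.0 mM.

85.0 mM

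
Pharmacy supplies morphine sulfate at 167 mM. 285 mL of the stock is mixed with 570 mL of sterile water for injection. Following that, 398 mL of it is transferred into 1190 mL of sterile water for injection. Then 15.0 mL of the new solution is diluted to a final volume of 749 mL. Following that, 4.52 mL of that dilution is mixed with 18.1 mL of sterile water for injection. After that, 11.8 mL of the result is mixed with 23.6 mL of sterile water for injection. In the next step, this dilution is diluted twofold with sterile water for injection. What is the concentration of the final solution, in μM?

Overall dilution factor = 3 × 3.990 × 49.93 × 5.004 × 3 × 2 = 1.79 × 10⁴.
167 mM / 1.79 × 10⁴ = 9.31 × 10⁻³ mM = 9.31 μM.

9.31 μM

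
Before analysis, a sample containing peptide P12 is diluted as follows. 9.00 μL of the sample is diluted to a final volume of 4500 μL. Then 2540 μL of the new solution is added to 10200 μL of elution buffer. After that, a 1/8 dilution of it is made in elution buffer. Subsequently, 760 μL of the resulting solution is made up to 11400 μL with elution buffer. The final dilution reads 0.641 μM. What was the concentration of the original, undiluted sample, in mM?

193 mM

Overall dilution factor = 500 × 5.016 × 8 × 15 = 3.01 × 10⁵.
Original = 0.641 μM × 3.01 × 10⁵ = 1.93 × 10⁵ μM = 193 mM.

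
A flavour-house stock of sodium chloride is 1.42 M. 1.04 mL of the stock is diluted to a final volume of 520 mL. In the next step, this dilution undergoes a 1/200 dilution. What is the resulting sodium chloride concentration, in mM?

0.0142 mM

Overall dilution factor = 500 × 200 = 1.00 × 10⁵.
1.42 M / 1.00 × 10⁵ = 1.42 × 10⁻⁵ M = 0.0142 mM.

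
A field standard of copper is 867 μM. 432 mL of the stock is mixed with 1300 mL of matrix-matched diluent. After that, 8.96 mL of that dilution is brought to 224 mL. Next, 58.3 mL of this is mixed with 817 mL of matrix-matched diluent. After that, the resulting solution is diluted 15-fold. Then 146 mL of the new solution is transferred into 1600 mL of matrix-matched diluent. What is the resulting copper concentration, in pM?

3210 pM

Overall dilution factor = 4.009 × 25 × 15.01 × 15 × 11.96 = 2.70 × 10⁵.
867 μM / 2.70 × 10⁵ = 3.21 × 10⁻³ μM = 3210 pM.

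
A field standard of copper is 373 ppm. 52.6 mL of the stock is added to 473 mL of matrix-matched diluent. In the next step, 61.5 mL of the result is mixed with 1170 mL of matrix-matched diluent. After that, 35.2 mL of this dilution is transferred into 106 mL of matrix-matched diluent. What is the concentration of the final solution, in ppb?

465 ppb

Overall dilution factor = 9.992 × 20.02 × 4.011 = 803.
373 ppm / 803 = 0.465 ppm = 465 ppb.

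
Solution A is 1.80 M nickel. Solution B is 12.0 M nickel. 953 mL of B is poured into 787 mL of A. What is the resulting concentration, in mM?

7390 mM

C_mix = (C_A·V_A + C_B·V_B)/(V_A + V_B) = (1.80×787 + 12.0×953) / 1740 = 7.39 M = 7390 mM.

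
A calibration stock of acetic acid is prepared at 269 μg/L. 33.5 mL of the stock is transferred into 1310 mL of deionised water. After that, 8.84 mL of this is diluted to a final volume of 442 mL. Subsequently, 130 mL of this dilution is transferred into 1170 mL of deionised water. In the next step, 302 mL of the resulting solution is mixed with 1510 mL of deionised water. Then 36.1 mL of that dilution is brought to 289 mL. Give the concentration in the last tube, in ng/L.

0.279 ng/L

Overall dilution factor = 40.10 × 50 × 10 × 6 × 8.006 = 9.63 × 10⁵.
269 μg/L / 9.63 × 10⁵ = 2.79 × 10⁻⁴ μg/L = 0.279 ng/L.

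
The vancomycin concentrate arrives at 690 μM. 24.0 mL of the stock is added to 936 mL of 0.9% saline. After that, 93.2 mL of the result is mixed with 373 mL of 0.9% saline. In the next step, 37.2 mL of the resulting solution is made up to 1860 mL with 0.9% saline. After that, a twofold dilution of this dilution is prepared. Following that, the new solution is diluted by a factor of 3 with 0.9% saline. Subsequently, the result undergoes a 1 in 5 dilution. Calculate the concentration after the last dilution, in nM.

Overall dilution factor = 40 × 5.002 × 50 × 2 × 3 × 5 = 3.00 × 10⁵.
690 μM / 3.00 × 10⁵ = 2.30 × 10⁻³ μM = 2.30 nM.

2.30 nM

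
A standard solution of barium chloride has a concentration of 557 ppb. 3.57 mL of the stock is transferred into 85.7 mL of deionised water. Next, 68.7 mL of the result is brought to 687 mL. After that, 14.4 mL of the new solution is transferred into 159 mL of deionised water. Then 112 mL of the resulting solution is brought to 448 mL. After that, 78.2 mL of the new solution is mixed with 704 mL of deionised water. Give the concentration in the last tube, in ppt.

Overall dilution factor = 25.01 × 10 × 12.04 × 4 × 10.00 = 1.20 × 10⁵.
557 ppb / 1.20 × 10⁵ = 4.62 × 10⁻³ ppb = 4.62 ppt.

4.62 ppt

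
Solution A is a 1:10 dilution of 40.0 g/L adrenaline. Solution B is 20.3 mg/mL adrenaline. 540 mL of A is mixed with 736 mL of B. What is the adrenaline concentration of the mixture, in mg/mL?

C_A = 40.0 g/L / 10 = 4.00 g/L.
C_B = 20.3 mg/mL = 20.3 g/L.
C_mix = (C_A·V_A + C_B·V_B)/(V_A + V_B) = (4.00×540 + 20.3×736) / 1276 = 13.4 g/L = 13.4 mg/mL.

13.4 mg/mL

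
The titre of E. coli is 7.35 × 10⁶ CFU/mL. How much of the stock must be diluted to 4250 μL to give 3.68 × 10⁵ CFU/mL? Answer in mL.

V₁ = C₂V₂/C₁ = 3.68 × 10⁵ × 4250 / 7.35 × 10⁶ = 213 μL = 0.213 mL.

0.213 mL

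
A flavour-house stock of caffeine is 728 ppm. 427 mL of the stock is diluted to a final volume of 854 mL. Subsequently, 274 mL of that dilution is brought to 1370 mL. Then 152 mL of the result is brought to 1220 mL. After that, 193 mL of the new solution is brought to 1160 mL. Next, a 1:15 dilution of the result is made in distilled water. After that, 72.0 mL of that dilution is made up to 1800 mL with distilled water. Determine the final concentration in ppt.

4020 ppt

Overall dilution factor = 2 × 5 × 8.026 × 6.010 × 15 × 25 = 1.81 × 10⁵.
728 ppm / 1.81 × 10⁵ = 4.02 × 10⁻³ ppm = 4020 ppt.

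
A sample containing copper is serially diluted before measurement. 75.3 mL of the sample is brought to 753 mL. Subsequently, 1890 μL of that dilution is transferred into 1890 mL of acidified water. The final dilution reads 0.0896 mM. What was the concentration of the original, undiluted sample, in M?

0.897 M

Overall dilution factor = 10 × 1001 = 1.00 × 10⁴.
Original = 0.0896 mM × 1.00 × 10⁴ = 897 mM = 0.897 M.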